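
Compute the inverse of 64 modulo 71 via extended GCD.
Extended GCD: 64(10) + 71(-9) = 1. So 64^(-1) ≡ 10 mod 71. Verify: 64 × 10 = 640 ≡ 1 mod 71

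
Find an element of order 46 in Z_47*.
5 has order 46 mod 47 since 5^{46} ≡ 1 (mod 47) and no smaller power works.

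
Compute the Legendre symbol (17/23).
(17/23) = 17^{11} mod 23 = -1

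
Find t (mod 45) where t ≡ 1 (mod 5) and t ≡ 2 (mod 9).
M = 5 × 9 = 45. M₁ = 9, y₁ ≡ 4 (mod 5). M₂ = 5, y₂ ≡ 2 (mod 9). t = 1×9×4 + 2×5×2 ≡ 11 (mod 45)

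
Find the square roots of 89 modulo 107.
The square roots of 89 mod 107 are 14 and 93. Verify: 14² = 196 ≡ 89 mod 107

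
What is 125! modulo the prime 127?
(126)! = (125)! × (126) ≡ -1 mod 127. So (125)! ≡ -1 × (126)^(-1) ≡ (-1)×(-1) = 1 mod 127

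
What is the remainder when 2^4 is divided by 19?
2^{4} = 16 ≡ 16 mod 19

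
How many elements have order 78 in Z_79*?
There are φ(79-1) = φ(78) = 24 primitive roots modulo 79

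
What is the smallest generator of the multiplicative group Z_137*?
g = 3. For each prime q|136: 3^{68}≡136, 3^{8}≡122, none ≡ 1, so ord_137(3) = 136 and 3 is a primitive root.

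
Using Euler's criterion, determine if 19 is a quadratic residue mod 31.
By Euler's criterion: 19^{15} ≡ 1 mod 31. Since this equals 1, 19 is a QR.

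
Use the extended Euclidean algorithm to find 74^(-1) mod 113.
Extended GCD: 74(-29) + 113(19) = 1. So 74^(-1) ≡ -29 ≡ 84 mod 113. Verify: 74 × 84 = 6216 ≡ 1 mod 113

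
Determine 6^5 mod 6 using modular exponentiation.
By repeated squaring (mod 6): 6^{1}≡0, 6^{2}≡0, 6^{4}≡0. Then 6^{5} = 6^{4+1} ≡ 0 × 0 ≡ 0 (mod 6)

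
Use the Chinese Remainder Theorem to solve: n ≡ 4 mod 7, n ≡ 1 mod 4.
M = 7 × 4 = 28. M₁ = 4, y₁ ≡ 2 mod 7. M₂ = 7, y₂ ≡ 3 mod 4. n = 4×4×2 + 1×7×3 ≡ 25 mod 28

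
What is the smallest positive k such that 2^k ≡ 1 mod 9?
Powers of 2 mod 9: 2^1≡2, 2^2≡4, 2^3≡8, 2^4≡7, 2^5≡5, 2^6≡1. So the order of 2 is 6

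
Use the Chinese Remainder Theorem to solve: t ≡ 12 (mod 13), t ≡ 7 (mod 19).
M = 13 × 19 = 247. M₁ = 19, y₁ ≡ 11 (mod 13). M₂ = 13, y₂ ≡ 3 (mod 19). t = 12×19×11 + 7×13×3 ≡ 64 (mod 247)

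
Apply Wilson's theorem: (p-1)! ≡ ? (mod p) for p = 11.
By Wilson's theorem, (10)! ≡ -1 ≡ 10 mod 11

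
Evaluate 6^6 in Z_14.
By repeated squaring mod 14: 6^{1}≡6, 6^{2}≡8, 6^{4}≡8. Then 6^{6} = 6^{4+2} ≡ 8 × 8 ≡ 8 mod 14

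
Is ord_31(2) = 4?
Powers of 2 mod 31: 2^1≡2, 2^2≡4, 2^3≡8, 2^4≡16, 2^5≡1. 2^4≡16≢1, so ord ≠ 4. No, the actual order is 5.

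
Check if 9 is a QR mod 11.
By Euler's criterion: 9^{5} ≡ 1 mod 11. Since this equals 1, 9 is a QR.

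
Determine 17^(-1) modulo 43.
Since 43 is prime, by Fermat 17^(-1) ≡ 17^{41} ≡ 38 (mod 43). Verify: 17 × 38 = 646 ≡ 1 (mod 43)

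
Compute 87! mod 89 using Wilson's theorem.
(88)! = (87)! × (88) ≡ -1 mod 89. So (87)! ≡ -1 × (88)^(-1) ≡ (-1)×(-1) = 1 mod 89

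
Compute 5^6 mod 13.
By repeated squaring (mod 13): 5^{1}≡5, 5^{2}≡12, 5^{4}≡1. Then 5^{6} = 5^{4+2} ≡ 1 × 12 ≡ 12 (mod 13)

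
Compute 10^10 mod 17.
By repeated squaring (mod 17): 10^{1}≡10, 10^{2}≡15, 10^{4}≡4, 10^{8}≡16. Then 10^{10} = 10^{8+2} ≡ 16 × 15 ≡ 2 (mod 17)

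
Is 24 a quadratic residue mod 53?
By Euler's criterion: 24^{26} ≡ 1 mod 53. Since this equals 1, 24 is a QR.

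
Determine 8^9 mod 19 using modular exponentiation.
By repeated squaring mod 19: 8^{1}≡8, 8^{2}≡7, 8^{4}≡11, 8^{8}≡7. Then 8^{9} = 8^{8+1} ≡ 7 × 8 ≡ 18 mod 19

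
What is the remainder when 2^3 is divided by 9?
2^{3} = 8 ≡ 8 (mod 9)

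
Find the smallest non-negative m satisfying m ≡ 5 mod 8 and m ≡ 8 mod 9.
M = 8 × 9 = 72. M₁ = 9, y₁ ≡ 1 mod 8. M₂ = 8, y₂ ≡ 8 mod 9. m = 5×9×1 + 8×8×8 ≡ 53 mod 72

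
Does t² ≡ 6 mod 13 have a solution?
By Euler's criterion: 6^{6} ≡ 12 mod 13. Since this equals -1 (≡ 12), 6 is not a QR.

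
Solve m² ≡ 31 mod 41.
The square roots of 31 mod 41 are 20 and 21. Verify: 20² = 400 ≡ 31 mod 41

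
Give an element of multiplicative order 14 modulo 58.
5 has order 14 mod 58 since 5^{14} ≡ 1 (mod 58) and no smaller power works.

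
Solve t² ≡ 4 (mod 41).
The square roots of 4 mod 41 are 2 and 39. Verify: 2² = 4 ≡ 4 (mod 41)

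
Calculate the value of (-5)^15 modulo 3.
Using Fermat: (-5)^{2} ≡ 1 (mod 3). 15 ≡ 1 (mod 2). So (-5)^{15} ≡ (-5)^{1} ≡ 1 (mod 3)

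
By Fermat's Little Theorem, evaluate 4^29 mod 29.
By Fermat: 4^{28} ≡ 1 mod 29. So 4^{29} = 4^{28} · 4^{1} ≡ 4^{1} ≡ 4 mod 29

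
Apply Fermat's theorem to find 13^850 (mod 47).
By Fermat: 13^{46} ≡ 1 (mod 47). 850 ≡ 22 (mod 46). So 13^{850} ≡ 13^{22} ≡ 18 (mod 47)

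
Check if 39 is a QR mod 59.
By Euler's criterion: 39^{29} ≡ 58 (mod 59). Since this equals -1 (≡ 58), 39 is not a QR.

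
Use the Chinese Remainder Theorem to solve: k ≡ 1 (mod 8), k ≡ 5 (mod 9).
M = 8 × 9 = 72. M₁ = 9, y₁ ≡ 1 (mod 8). M₂ = 8, y₂ ≡ 8 (mod 9). k = 1×9×1 + 5×8×8 ≡ 41 (mod 72)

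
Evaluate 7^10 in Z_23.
By repeated squaring mod 23: 7^{1}≡7, 7^{2}≡3, 7^{4}≡9, 7^{8}≡12. Then 7^{10} = 7^{8+2} ≡ 12 × 3 ≡ 13 mod 23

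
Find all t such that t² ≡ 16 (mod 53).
The square roots of 16 mod 53 are 49 and 4. Verify: 49² = 2401 ≡ 16 (mod 53)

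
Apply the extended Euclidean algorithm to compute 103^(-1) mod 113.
Extended GCD: 103(-34) + 113(31) = 1. So 103^(-1) ≡ -34 ≡ 79 mod 113. Verify: 103 × 79 = 8137 ≡ 1 mod 113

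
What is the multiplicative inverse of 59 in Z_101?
Since 101 is prime, by Fermat 59^(-1) ≡ 59^{99} ≡ 12 (mod 101). Verify: 59 × 12 = 708 ≡ 1 (mod 101)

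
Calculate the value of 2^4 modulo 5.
2^{4} = 16 ≡ 1 mod 5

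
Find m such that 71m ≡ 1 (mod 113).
Since 113 is prime, by Fermat 71^(-1) ≡ 71^{111} ≡ 78 (mod 113). Verify: 71 × 78 = 5538 ≡ 1 (mod 113)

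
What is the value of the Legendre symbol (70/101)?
(70/101) = 70^{50} mod 101 = 1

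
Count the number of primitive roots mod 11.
A prime p has φ(p-1) primitive roots; here φ(10) = 4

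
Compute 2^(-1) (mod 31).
Since 31 is prime, by Fermat 2^(-1) ≡ 2^{29} ≡ 16 (mod 31). Verify: 2 × 16 = 32 ≡ 1 (mod 31)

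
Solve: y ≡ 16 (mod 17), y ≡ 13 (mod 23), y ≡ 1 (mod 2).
M = 17 × 23 × 2 = 782. M₁ = 46, y₁ ≡ 10 (mod 17). M₂ = 34, y₂ ≡ 21 (mod 23). M₃ = 391, y₃ ≡ 1 (mod 2). y = 16×46×10 + 13×34×21 + 1×391×1 ≡ 611 (mod 782)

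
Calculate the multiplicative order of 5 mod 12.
Powers of 5 mod 12: 5^1≡5, 5^2≡1. ord_12(5) = 2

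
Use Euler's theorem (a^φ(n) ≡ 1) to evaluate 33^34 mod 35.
By Euler: 33^{24} ≡ 1 (mod 35) since gcd(33, 35) = 1. 34 = 1×24 + 10. So 33^{34} ≡ 33^{10} ≡ 9 (mod 35)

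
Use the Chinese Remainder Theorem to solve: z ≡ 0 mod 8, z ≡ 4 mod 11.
M = 8 × 11 = 88. M₁ = 11, y₁ ≡ 3 mod 8. M₂ = 8, y₂ ≡ 7 mod 11. z = 0×11×3 + 4×8×7 ≡ 48 mod 88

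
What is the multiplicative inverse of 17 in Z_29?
Since 29 is prime, by Fermat 17^(-1) ≡ 17^{27} ≡ 12 mod 29. Verify: 17 × 12 = 204 ≡ 1 mod 29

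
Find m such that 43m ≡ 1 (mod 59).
Since 59 is prime, by Fermat 43^(-1) ≡ 43^{57} ≡ 11 (mod 59). Verify: 43 × 11 = 473 ≡ 1 (mod 59)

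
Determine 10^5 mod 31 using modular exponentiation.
By repeated squaring mod 31: 10^{1}≡10, 10^{2}≡7, 10^{4}≡18. Then 10^{5} = 10^{4+1} ≡ 18 × 10 ≡ 25 mod 31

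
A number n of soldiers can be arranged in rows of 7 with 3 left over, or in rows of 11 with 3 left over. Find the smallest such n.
M = 7 × 11 = 77. M₁ = 11, y₁ ≡ 2 mod 7. M₂ = 7, y₂ ≡ 8 mod 11. n = 3×11×2 + 3×7×8 ≡ 3 mod 77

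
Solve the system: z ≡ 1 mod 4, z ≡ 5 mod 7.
M = 4 × 7 = 28. M₁ = 7, y₁ ≡ 3 mod 4. M₂ = 4, y₂ ≡ 2 mod 7. z = 1×7×3 + 5×4×2 ≡ 5 mod 28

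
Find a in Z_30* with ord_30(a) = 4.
7 has order 4 mod 30 since 7^{4} ≡ 1 mod 30 and no smaller power works.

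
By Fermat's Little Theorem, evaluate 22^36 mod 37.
By Fermat's Little Theorem, 22^{36} ≡ 1 (mod 37) since 37 is prime and gcd(22, 37) = 1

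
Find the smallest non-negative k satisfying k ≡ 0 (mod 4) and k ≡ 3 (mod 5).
M = 4 × 5 = 20. M₁ = 5, y₁ ≡ 1 (mod 4). M₂ = 4, y₂ ≡ 4 (mod 5). k = 0×5×1 + 3×4×4 ≡ 8 (mod 20)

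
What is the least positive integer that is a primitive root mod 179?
g = 2. Powers: [2, 4, 8, 16, 32, 64, 128, 77, ...] generates all 178 non-zero residues.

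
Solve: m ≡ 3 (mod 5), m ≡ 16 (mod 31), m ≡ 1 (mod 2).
M = 5 × 31 × 2 = 310. M₁ = 62, y₁ ≡ 3 (mod 5). M₂ = 10, y₂ ≡ 28 (mod 31). M₃ = 155, y₃ ≡ 1 (mod 2). m = 3×62×3 + 16×10×28 + 1×155×1 ≡ 233 (mod 310)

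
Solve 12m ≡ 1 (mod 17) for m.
Since 17 is prime, by Fermat 12^(-1) ≡ 12^{15} ≡ 10 (mod 17). Verify: 12 × 10 = 120 ≡ 1 (mod 17)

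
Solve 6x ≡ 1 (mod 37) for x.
Since 37 is prime, by Fermat 6^(-1) ≡ 6^{35} ≡ 31 (mod 37). Verify: 6 × 31 = 186 ≡ 1 (mod 37)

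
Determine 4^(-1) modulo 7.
Since 7 is prime, by Fermat 4^(-1) ≡ 4^{5} ≡ 2 (mod 7). Verify: 4 × 2 = 8 ≡ 1 (mod 7)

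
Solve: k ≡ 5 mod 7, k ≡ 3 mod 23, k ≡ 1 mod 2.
M = 7 × 23 × 2 = 322. M₁ = 46, y₁ ≡ 2 mod 7. M₂ = 14, y₂ ≡ 5 mod 23. M₃ = 161, y₃ ≡ 1 mod 2. k = 5×46×2 + 3×14×5 + 1×161×1 ≡ 187 mod 322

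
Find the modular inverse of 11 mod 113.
Since 113 is prime, by Fermat 11^(-1) ≡ 11^{111} ≡ 72 (mod 113). Verify: 11 × 72 = 792 ≡ 1 (mod 113)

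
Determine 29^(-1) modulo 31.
Since 31 is prime, by Fermat 29^(-1) ≡ 29^{29} ≡ 15 (mod 31). Verify: 29 × 15 = 435 ≡ 1 (mod 31)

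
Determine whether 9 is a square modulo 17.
By Euler's criterion: 9^{8} ≡ 1 mod 17. Since this equals 1, 9 is a QR.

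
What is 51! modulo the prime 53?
(52)! = (51)! × (52) ≡ -1 mod 53. So (51)! ≡ -1 × (52)^(-1) ≡ (-1)×(-1) = 1 mod 53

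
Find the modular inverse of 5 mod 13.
Since 13 is prime, by Fermat 5^(-1) ≡ 5^{11} ≡ 8 (mod 13). Verify: 5 × 8 = 40 ≡ 1 (mod 13)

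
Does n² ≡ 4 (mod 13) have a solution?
By Euler's criterion: 4^{6} ≡ 1 (mod 13). Since this equals 1, 4 is a QR.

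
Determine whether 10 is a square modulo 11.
By Euler's criterion: 10^{5} ≡ 10 mod 11. Since this equals -1 (≡ 10), 10 is not a QR.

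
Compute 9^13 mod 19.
By repeated squaring (mod 19): 9^{1}≡9, 9^{2}≡5, 9^{4}≡6, 9^{8}≡17. Then 9^{13} = 9^{8+4+1} ≡ 17 × 6 × 9 ≡ 6 (mod 19)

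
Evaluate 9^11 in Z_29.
By repeated squaring mod 29: 9^{1}≡9, 9^{2}≡23, 9^{4}≡7, 9^{8}≡20. Then 9^{11} = 9^{8+2+1} ≡ 20 × 23 × 9 ≡ 22 mod 29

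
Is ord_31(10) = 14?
Powers of 10 mod 31: 10^1≡10, 10^2≡7, 10^3≡8, 10^4≡18, 10^5≡25, 10^6≡2, 10^7≡20, 10^8≡14, 10^9≡16, 10^10≡5, 10^11≡19, 10^12≡4, 10^13≡9, 10^14≡28, 10^15≡1. 10^14≡28≢1, so ord ≠ 14. No, the actual order is 15.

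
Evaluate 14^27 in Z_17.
Using Fermat: 14^{16} ≡ 1 mod 17. 27 ≡ 11 mod 16. So 14^{27} ≡ 14^{11} ≡ 10 mod 17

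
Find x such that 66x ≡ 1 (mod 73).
Since 73 is prime, by Fermat 66^(-1) ≡ 66^{71} ≡ 52 (mod 73). Verify: 66 × 52 = 3432 ≡ 1 (mod 73)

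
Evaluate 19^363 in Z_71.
Using Fermat: 19^{70} ≡ 1 mod 71. 363 ≡ 13 mod 70. So 19^{363} ≡ 19^{13} ≡ 29 mod 71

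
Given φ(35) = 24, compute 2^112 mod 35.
By Euler: 2^{24} ≡ 1 (mod 35) since gcd(2, 35) = 1. 112 = 4×24 + 16. So 2^{112} ≡ 2^{16} ≡ 16 (mod 35)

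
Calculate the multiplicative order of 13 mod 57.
Powers of 13 mod 57: 13^1≡13, 13^2≡55, 13^3≡31, 13^4≡4, 13^5≡52, 13^6≡49, 13^7≡10, 13^8≡16, 13^9≡37, 13^10≡25, 13^11≡40, 13^12≡7, 13^13≡34, 13^14≡43, 13^15≡46, 13^16≡28, 13^17≡22, 13^18≡1. Order = 18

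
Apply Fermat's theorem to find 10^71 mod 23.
By Fermat: 10^{22} ≡ 1 mod 23. 71 = 3×22 + 5. So 10^{71} ≡ 10^{5} ≡ 19 mod 23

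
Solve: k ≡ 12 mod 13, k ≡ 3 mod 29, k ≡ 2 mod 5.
M = 13 × 29 × 5 = 1885. M₁ = 145, y₁ ≡ 7 mod 13. M₂ = 65, y₂ ≡ 25 mod 29. M₃ = 377, y₃ ≡ 3 mod 5. k = 12×145×7 + 3×65×25 + 2×377×3 ≡ 467 mod 1885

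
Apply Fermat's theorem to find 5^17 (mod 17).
By Fermat: 5^{16} ≡ 1 (mod 17). So 5^{17} = 5^{16} · 5^{1} ≡ 5^{1} ≡ 5 (mod 17)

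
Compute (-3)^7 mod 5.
Using Fermat: (-3)^{4} ≡ 1 (mod 5). 7 ≡ 3 (mod 4). So (-3)^{7} ≡ (-3)^{3} ≡ 3 (mod 5)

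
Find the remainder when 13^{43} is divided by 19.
By Fermat: 13^{18} ≡ 1 mod 19. 43 = 2×18 + 7. So 13^{43} ≡ 13^{7} ≡ 10 mod 19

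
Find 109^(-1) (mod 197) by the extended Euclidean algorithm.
Extended GCD: 109(47) + 197(-26) = 1. So 109^(-1) ≡ 47 (mod 197). Verify: 109 × 47 = 5123 ≡ 1 (mod 197)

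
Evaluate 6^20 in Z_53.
By repeated squaring (mod 53): 6^{1}≡6, 6^{2}≡36, 6^{4}≡24, 6^{8}≡46, 6^{16}≡49. Then 6^{20} = 6^{16+4} ≡ 49 × 24 ≡ 10 (mod 53)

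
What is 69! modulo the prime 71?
(70)! = (69)! × (70) ≡ -1 (mod 71). So (69)! ≡ -1 × (70)^(-1) ≡ (-1)×(-1) = 1 (mod 71)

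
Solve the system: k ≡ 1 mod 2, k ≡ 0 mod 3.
M = 2 × 3 = 6. M₁ = 3, y₁ ≡ 1 mod 2. M₂ = 2, y₂ ≡ 2 mod 3. k = 1×3×1 + 0×2×2 ≡ 3 mod 6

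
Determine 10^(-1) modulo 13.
Since 13 is prime, by Fermat 10^(-1) ≡ 10^{11} ≡ 4 mod 13. Verify: 10 × 4 = 40 ≡ 1 mod 13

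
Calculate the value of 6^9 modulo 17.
By repeated squaring (mod 17): 6^{1}≡6, 6^{2}≡2, 6^{4}≡4, 6^{8}≡16. Then 6^{9} = 6^{8+1} ≡ 16 × 6 ≡ 11 (mod 17)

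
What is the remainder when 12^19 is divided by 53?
By repeated squaring mod 53: 12^{1}≡12, 12^{2}≡38, 12^{4}≡13, 12^{8}≡10, 12^{16}≡47. Then 12^{19} = 12^{16+2+1} ≡ 47 × 38 × 12 ≡ 20 mod 53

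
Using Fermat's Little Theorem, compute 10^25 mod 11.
By Fermat: 10^{10} ≡ 1 mod 11. 25 = 2×10 + 5. So 10^{25} ≡ 10^{5} ≡ 10 mod 11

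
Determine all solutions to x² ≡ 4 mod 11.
The square roots of 4 mod 11 are 9 and 2. Verify: 9² = 81 ≡ 4 mod 11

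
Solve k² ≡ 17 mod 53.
The square roots of 17 mod 53 are 21 and 32. Verify: 21² = 441 ≡ 17 mod 53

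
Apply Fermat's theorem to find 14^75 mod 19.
By Fermat: 14^{18} ≡ 1 mod 19. 75 = 4×18 + 3. So 14^{75} ≡ 14^{3} ≡ 8 mod 19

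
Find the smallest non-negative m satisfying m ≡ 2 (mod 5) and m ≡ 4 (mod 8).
M = 5 × 8 = 40. M₁ = 8, y₁ ≡ 2 (mod 5). M₂ = 5, y₂ ≡ 5 (mod 8). m = 2×8×2 + 4×5×5 ≡ 12 (mod 40)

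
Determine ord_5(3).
Powers of 3 mod 5: 3^1≡3, 3^2≡4, 3^3≡2, 3^4≡1. ord_5(3) = 4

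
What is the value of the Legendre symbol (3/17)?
(3/17) = 3^{8} mod 17 = -1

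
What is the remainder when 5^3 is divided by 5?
5^{3} = 125 ≡ 0 mod 5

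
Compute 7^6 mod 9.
By repeated squaring (mod 9): 7^{1}≡7, 7^{2}≡4, 7^{4}≡7. Then 7^{6} = 7^{4+2} ≡ 7 × 4 ≡ 1 (mod 9)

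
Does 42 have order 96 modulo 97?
42^{32} ≡ 1 mod 97 and 32 < 96, so ord_97(42) = 32 ≠ 96 and 42 is not a primitive root.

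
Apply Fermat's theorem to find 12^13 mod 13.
By Fermat: 12^{12} ≡ 1 mod 13. So 12^{13} = 12^{12} · 12^{1} ≡ 12^{1} ≡ 12 mod 13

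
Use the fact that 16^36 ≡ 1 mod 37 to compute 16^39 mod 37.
By Fermat: 16^{36} ≡ 1 mod 37. So 16^{39} = 16^{36} · 16^{3} ≡ 16^{3} ≡ 26 mod 37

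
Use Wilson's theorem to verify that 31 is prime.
(30)! mod 31 = 30. Since this equals -1 mod 31, Wilson confirms 31 is prime.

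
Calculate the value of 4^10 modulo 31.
By repeated squaring (mod 31): 4^{1}≡4, 4^{2}≡16, 4^{4}≡8, 4^{8}≡2. Then 4^{10} = 4^{8+2} ≡ 2 × 16 ≡ 1 (mod 31)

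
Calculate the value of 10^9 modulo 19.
By repeated squaring (mod 19): 10^{1}≡10, 10^{2}≡5, 10^{4}≡6, 10^{8}≡17. Then 10^{9} = 10^{8+1} ≡ 17 × 10 ≡ 18 (mod 19)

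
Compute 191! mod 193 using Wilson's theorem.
(192)! = (191)! × (192) ≡ -1 mod 193. So (191)! ≡ -1 × (192)^(-1) ≡ (-1)×(-1) = 1 mod 193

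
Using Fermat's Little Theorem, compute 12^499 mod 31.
By Fermat: 12^{30} ≡ 1 (mod 31). 499 ≡ 19 (mod 30). So 12^{499} ≡ 12^{19} ≡ 3 (mod 31)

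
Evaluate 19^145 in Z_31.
Using Fermat: 19^{30} ≡ 1 (mod 31). 145 ≡ 25 (mod 30). So 19^{145} ≡ 19^{25} ≡ 25 (mod 31)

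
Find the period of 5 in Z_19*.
Powers of 5 mod 19: 5^1≡5, 5^2≡6, 5^3≡11, 5^4≡17, 5^5≡9, 5^6≡7, 5^7≡16, 5^8≡4, 5^9≡1. ord_19(5) = 9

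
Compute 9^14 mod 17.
By repeated squaring mod 17: 9^{1}≡9, 9^{2}≡13, 9^{4}≡16, 9^{8}≡1. Then 9^{14} = 9^{8+4+2} ≡ 1 × 16 × 13 ≡ 4 mod 17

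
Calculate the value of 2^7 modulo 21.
By repeated squaring (mod 21): 2^{1}≡2, 2^{2}≡4, 2^{4}≡16. Then 2^{7} = 2^{4+2+1} ≡ 16 × 4 × 2 ≡ 2 (mod 21)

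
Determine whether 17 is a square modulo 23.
By Euler's criterion: 17^{11} ≡ 22 (mod 23). Since this equals -1 (≡ 22), 17 is not a QR.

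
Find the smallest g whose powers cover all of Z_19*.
g = 2. Powers: [2, 4, 8, 16, 13, 7, 14, 9, 18, ...] generates all 18 non-zero residues.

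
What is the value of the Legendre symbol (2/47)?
(2/47) = 2^{23} mod 47 = 1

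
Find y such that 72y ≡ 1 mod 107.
Since 107 is prime, by Fermat 72^(-1) ≡ 72^{105} ≡ 55 mod 107. Verify: 72 × 55 = 3960 ≡ 1 mod 107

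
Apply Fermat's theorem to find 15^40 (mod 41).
By Fermat's Little Theorem, 15^{40} ≡ 1 (mod 41) since 41 is prime and gcd(15, 41) = 1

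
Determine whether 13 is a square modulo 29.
By Euler's criterion: 13^{14} ≡ 1 (mod 29). Since this equals 1, 13 is a QR.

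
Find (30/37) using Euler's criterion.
(30/37) = 30^{18} mod 37 = 1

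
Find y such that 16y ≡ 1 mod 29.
Since 29 is prime, by Fermat 16^(-1) ≡ 16^{27} ≡ 20 mod 29. Verify: 16 × 20 = 320 ≡ 1 mod 29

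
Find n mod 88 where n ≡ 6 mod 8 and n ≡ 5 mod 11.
M = 8 × 11 = 88. M₁ = 11, y₁ ≡ 3 mod 8. M₂ = 8, y₂ ≡ 7 mod 11. n = 6×11×3 + 5×8×7 ≡ 38 mod 88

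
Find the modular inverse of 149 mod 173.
Since 173 is prime, by Fermat 149^(-1) ≡ 149^{171} ≡ 36 mod 173. Verify: 149 × 36 = 5364 ≡ 1 mod 173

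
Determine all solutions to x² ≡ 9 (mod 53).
The square roots of 9 mod 53 are 50 and 3. Verify: 50² = 2500 ≡ 9 (mod 53)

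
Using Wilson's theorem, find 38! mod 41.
(40)! = (38)! × (39) × (40) ≡ -1 mod 41. So (38)! ≡ -1 × [(40)(39)]^(-1) ≡ 20 mod 41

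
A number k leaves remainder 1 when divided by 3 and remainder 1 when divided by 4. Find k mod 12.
M = 3 × 4 = 12. M₁ = 4, y₁ ≡ 1 mod 3. M₂ = 3, y₂ ≡ 3 mod 4. k = 1×4×1 + 1×3×3 ≡ 1 mod 12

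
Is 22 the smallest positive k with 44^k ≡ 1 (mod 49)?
Powers of 44 mod 49: 44^1≡44, 44^2≡25, 44^3≡22, 44^4≡37, 44^5≡11, 44^6≡43, 44^7≡30, 44^8≡46, 44^9≡15, 44^10≡23, 44^11≡32, 44^12≡36, 44^13≡16, 44^14≡18, 44^15≡8, 44^16≡9, 44^17≡4, 44^18≡29, 44^19≡2, 44^20≡39, 44^21≡1. Already 44^21≡1, so the order is 21 < 22. No, the actual order is 21.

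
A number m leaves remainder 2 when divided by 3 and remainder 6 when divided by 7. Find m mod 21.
M = 3 × 7 = 21. M₁ = 7, y₁ ≡ 1 mod 3. M₂ = 3, y₂ ≡ 5 mod 7. m = 2×7×1 + 6×3×5 ≡ 20 mod 21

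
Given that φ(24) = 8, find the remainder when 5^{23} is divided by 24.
By Euler: 5^{8} ≡ 1 mod 24 since gcd(5, 24) = 1. 23 = 2×8 + 7. So 5^{23} ≡ 5^{7} ≡ 5 mod 24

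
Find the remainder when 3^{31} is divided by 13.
By Fermat: 3^{12} ≡ 1 (mod 13). 31 = 2×12 + 7. So 3^{31} ≡ 3^{7} ≡ 3 (mod 13)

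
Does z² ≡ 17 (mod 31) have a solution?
By Euler's criterion: 17^{15} ≡ 30 (mod 31). Since this equals -1 (≡ 30), 17 is not a QR.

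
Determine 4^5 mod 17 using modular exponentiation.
By repeated squaring (mod 17): 4^{1}≡4, 4^{2}≡16, 4^{4}≡1. Then 4^{5} = 4^{4+1} ≡ 1 × 4 ≡ 4 (mod 17)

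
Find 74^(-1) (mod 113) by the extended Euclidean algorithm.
Extended GCD: 74(-29) + 113(19) = 1. So 74^(-1) ≡ -29 ≡ 84 (mod 113). Verify: 74 × 84 = 6216 ≡ 1 (mod 113)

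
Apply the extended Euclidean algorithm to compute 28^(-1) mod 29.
Extended GCD: 28(-1) + 29(1) = 1. So 28^(-1) ≡ -1 ≡ 28 (mod 29). Verify: 28 × 28 = 784 ≡ 1 (mod 29)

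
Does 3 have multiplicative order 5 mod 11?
Powers of 3 mod 11: 3^1≡3, 3^2≡9, 3^3≡5, 3^4≡4, 3^5≡1. First k with 3^k≡1 is k=5. Yes, ord_11(3) = 5.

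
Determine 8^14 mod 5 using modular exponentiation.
Using Fermat: 8^{4} ≡ 1 (mod 5). 14 ≡ 2 (mod 4). So 8^{14} ≡ 8^{2} ≡ 4 (mod 5)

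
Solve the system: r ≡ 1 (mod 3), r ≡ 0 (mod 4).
M = 3 × 4 = 12. M₁ = 4, y₁ ≡ 1 (mod 3). M₂ = 3, y₂ ≡ 3 (mod 4). r = 1×4×1 + 0×3×3 ≡ 4 (mod 12)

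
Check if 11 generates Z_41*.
ord_41(11) divides 40. For each prime q|40: 11^{20}≡40, 11^{8}≡16, none ≡ 1. So 11 has order 40 and is a primitive root mod 41.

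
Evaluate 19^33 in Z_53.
By repeated squaring mod 53: 19^{1}≡19, 19^{2}≡43, 19^{4}≡47, 19^{8}≡36, 19^{16}≡24, 19^{32}≡46. Then 19^{33} = 19^{32+1} ≡ 46 × 19 ≡ 26 mod 53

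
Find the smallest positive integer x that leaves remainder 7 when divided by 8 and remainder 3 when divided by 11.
M = 8 × 11 = 88. M₁ = 11, y₁ ≡ 3 (mod 8). M₂ = 8, y₂ ≡ 7 (mod 11). x = 7×11×3 + 3×8×7 ≡ 47 (mod 88)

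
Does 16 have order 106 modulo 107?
16^{53} ≡ 1 (mod 107) and 53 < 106, so ord_107(16) = 53 ≠ 106 and 16 is not a primitive root.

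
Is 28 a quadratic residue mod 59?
By Euler's criterion: 28^{29} ≡ 1 (mod 59). Since this equals 1, 28 is a QR.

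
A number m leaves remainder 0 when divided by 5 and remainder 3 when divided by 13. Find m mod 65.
M = 5 × 13 = 65. M₁ = 13, y₁ ≡ 2 mod 5. M₂ = 5, y₂ ≡ 8 mod 13. m = 0×13×2 + 3×5×8 ≡ 55 mod 65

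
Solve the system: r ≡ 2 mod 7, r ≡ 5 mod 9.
M = 7 × 9 = 63. M₁ = 9, y₁ ≡ 4 mod 7. M₂ = 7, y₂ ≡ 4 mod 9. r = 2×9×4 + 5×7×4 ≡ 23 mod 63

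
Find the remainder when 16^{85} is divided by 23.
By Fermat: 16^{22} ≡ 1 (mod 23). 85 = 3×22 + 19. So 16^{85} ≡ 16^{19} ≡ 12 (mod 23)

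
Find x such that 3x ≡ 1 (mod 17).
Since 17 is prime, by Fermat 3^(-1) ≡ 3^{15} ≡ 6 (mod 17). Verify: 3 × 6 = 18 ≡ 1 (mod 17)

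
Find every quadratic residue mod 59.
Squares in Z_59*: {1, 3, 4, 5, 7, 9, 12, 15, 16, 17, 19, 20, 21, 22, 25, 26, 27, 28, 29, 35, 36, 41, 45, 46, 48, 49, 51, 53, 57}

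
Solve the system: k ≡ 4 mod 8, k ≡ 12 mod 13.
M = 8 × 13 = 104. M₁ = 13, y₁ ≡ 5 mod 8. M₂ = 8, y₂ ≡ 5 mod 13. k = 4×13×5 + 12×8×5 ≡ 12 mod 104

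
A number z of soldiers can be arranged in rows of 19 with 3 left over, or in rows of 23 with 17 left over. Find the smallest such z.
M = 19 × 23 = 437. M₁ = 23, y₁ ≡ 5 mod 19. M₂ = 19, y₂ ≡ 17 mod 23. z = 3×23×5 + 17×19×17 ≡ 155 mod 437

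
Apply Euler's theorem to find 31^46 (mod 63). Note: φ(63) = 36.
By Euler: 31^{36} ≡ 1 (mod 63) since gcd(31, 63) = 1. 46 = 1×36 + 10. So 31^{46} ≡ 31^{10} ≡ 4 (mod 63)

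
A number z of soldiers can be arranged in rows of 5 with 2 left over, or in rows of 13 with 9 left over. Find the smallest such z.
M = 5 × 13 = 65. M₁ = 13, y₁ ≡ 2 (mod 5). M₂ = 5, y₂ ≡ 8 (mod 13). z = 2×13×2 + 9×5×8 ≡ 22 (mod 65)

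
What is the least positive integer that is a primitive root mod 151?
g = 6. Powers: [6, 36, 65, 88, 75, 148, ...] generates all 150 non-zero residues.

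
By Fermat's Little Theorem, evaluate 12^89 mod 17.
By Fermat: 12^{16} ≡ 1 (mod 17). 89 = 5×16 + 9. So 12^{89} ≡ 12^{9} ≡ 5 (mod 17)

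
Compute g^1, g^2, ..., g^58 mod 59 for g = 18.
18^1, 18^2, ..., 18^{58} mod 59: [18, 29, 50, 15, 34, 22, 42, 48, 38, 35, 40, 12, 39, 53, 10, 3, 54, 28, 32, 45, 43, 7, 8, 26, 55, 46, 2, 36, 58, 41, 30, 9, 44, 25, 37, 17, 11, 21, 24, 19, 47, 20, 6, 49, 56, 5, 31, 27, 14, 16, 52, 51, 33, 4, 13, 57, 23, 1]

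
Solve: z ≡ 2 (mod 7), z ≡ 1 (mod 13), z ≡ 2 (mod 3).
M = 7 × 13 × 3 = 273. M₁ = 39, y₁ ≡ 2 (mod 7). M₂ = 21, y₂ ≡ 5 (mod 13). M₃ = 91, y₃ ≡ 1 (mod 3). z = 2×39×2 + 1×21×5 + 2×91×1 ≡ 170 (mod 273)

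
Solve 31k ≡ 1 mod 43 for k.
Since 43 is prime, by Fermat 31^(-1) ≡ 31^{41} ≡ 25 mod 43. Verify: 31 × 25 = 775 ≡ 1 mod 43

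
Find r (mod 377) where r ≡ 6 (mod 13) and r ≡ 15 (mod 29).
M = 13 × 29 = 377. M₁ = 29, y₁ ≡ 9 (mod 13). M₂ = 13, y₂ ≡ 9 (mod 29). r = 6×29×9 + 15×13×9 ≡ 305 (mod 377)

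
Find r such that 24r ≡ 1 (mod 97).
Since 97 is prime, by Fermat 24^(-1) ≡ 24^{95} ≡ 93 (mod 97). Verify: 24 × 93 = 2232 ≡ 1 (mod 97)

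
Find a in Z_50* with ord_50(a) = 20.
3 has order 20 mod 50 since 3^{20} ≡ 1 mod 50 and no smaller power works.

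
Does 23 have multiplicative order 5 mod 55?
Powers of 23 mod 55: 23^1≡23, 23^2≡34, 23^3≡12, 23^4≡1. Already 23^4≡1, so the order is 4 < 5. No, the actual order is 4.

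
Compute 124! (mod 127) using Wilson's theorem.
(126)! = (124)! × (125) × (126) ≡ -1 (mod 127). So (124)! ≡ -1 × [(126)(125)]^(-1) ≡ 63 (mod 127)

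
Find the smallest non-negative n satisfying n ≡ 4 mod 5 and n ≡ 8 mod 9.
M = 5 × 9 = 45. M₁ = 9, y₁ ≡ 4 mod 5. M₂ = 5, y₂ ≡ 2 mod 9. n = 4×9×4 + 8×5×2 ≡ 44 mod 45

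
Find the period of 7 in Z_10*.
Powers of 7 mod 10: 7^1≡7, 7^2≡9, 7^3≡3, 7^4≡1. Order = 4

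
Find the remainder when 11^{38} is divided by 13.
By Fermat: 11^{12} ≡ 1 mod 13. 38 = 3×12 + 2. So 11^{38} ≡ 11^{2} ≡ 4 mod 13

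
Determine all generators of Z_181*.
There are φ(180) = 48 primitive roots mod 181: {2, 10, 18, 21, 23, 24, 28, 41, 47, 50, 53, 54, 57, 58, 63, 66, 69, 76, 77, 78, 83, 84, 85, 90, 91, 96, 97, 98, 103, 104, 105, 112, 115, 118, 123, 124, 127, 128, 131, 134, 140, 153, 157, 158, 160, 163, 171, 179}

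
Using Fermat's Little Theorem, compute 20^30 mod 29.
By Fermat: 20^{28} ≡ 1 (mod 29). So 20^{30} = 20^{28} · 20^{2} ≡ 20^{2} ≡ 23 (mod 29)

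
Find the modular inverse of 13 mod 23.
Since 23 is prime, by Fermat 13^(-1) ≡ 13^{21} ≡ 16 mod 23. Verify: 13 × 16 = 208 ≡ 1 mod 23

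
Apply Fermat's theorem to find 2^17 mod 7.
By Fermat: 2^{6} ≡ 1 mod 7. 17 = 2×6 + 5. So 2^{17} ≡ 2^{5} ≡ 4 mod 7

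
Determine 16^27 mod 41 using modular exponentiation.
By repeated squaring (mod 41): 16^{1}≡16, 16^{2}≡10, 16^{4}≡18, 16^{8}≡37, 16^{16}≡16. Then 16^{27} = 16^{16+8+2+1} ≡ 16 × 37 × 10 × 16 ≡ 10 (mod 41)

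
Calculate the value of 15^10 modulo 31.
By repeated squaring mod 31: 15^{1}≡15, 15^{2}≡8, 15^{4}≡2, 15^{8}≡4. Then 15^{10} = 15^{8+2} ≡ 4 × 8 ≡ 1 mod 31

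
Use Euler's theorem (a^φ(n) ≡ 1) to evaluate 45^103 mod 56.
By Euler: 45^{24} ≡ 1 (mod 56) since gcd(45, 56) = 1. 103 = 4×24 + 7. So 45^{103} ≡ 45^{7} ≡ 45 (mod 56)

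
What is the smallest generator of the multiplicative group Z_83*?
g = 2. For each prime q|82: 2^{41}≡82, 2^{2}≡4, none ≡ 1, so ord_83(2) = 82 and 2 is a primitive root.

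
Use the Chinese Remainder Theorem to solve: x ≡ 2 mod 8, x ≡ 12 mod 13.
M = 8 × 13 = 104. M₁ = 13, y₁ ≡ 5 mod 8. M₂ = 8, y₂ ≡ 5 mod 13. x = 2×13×5 + 12×8×5 ≡ 90 mod 104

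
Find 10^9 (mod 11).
By repeated squaring (mod 11): 10^{1}≡10, 10^{2}≡1, 10^{4}≡1, 10^{8}≡1. Then 10^{9} = 10^{8+1} ≡ 1 × 10 ≡ 10 (mod 11)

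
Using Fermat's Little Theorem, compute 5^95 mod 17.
By Fermat: 5^{16} ≡ 1 mod 17. 95 = 5×16 + 15. So 5^{95} ≡ 5^{15} ≡ 7 mod 17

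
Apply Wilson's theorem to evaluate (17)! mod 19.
(18)! = (17)! × (18) ≡ -1 (mod 19). So (17)! ≡ -1 × (18)^(-1) ≡ (-1)×(-1) = 1 (mod 19)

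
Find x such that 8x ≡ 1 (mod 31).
Since 31 is prime, by Fermat 8^(-1) ≡ 8^{29} ≡ 4 (mod 31). Verify: 8 × 4 = 32 ≡ 1 (mod 31)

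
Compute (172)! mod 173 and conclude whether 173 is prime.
(172)! mod 173 = 172. Since 172 ≡ -1 (mod 173), 173 is prime.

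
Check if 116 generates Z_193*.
ord_193(116) divides 192. For each prime q|192: 116^{96}≡192, 116^{64}≡108, none ≡ 1. So 116 has order 192 and is a primitive root mod 193.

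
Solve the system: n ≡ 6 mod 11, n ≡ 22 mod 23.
M = 11 × 23 = 253. M₁ = 23, y₁ ≡ 1 mod 11. M₂ = 11, y₂ ≡ 21 mod 23. n = 6×23×1 + 22×11×21 ≡ 160 mod 253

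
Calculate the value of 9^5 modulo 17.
By repeated squaring (mod 17): 9^{1}≡9, 9^{2}≡13, 9^{4}≡16. Then 9^{5} = 9^{4+1} ≡ 16 × 9 ≡ 8 (mod 17)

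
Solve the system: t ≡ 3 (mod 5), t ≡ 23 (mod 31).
M = 5 × 31 = 155. M₁ = 31, y₁ ≡ 1 (mod 5). M₂ = 5, y₂ ≡ 25 (mod 31). t = 3×31×1 + 23×5×25 ≡ 23 (mod 155)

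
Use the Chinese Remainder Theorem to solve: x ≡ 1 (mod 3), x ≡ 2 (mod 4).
M = 3 × 4 = 12. M₁ = 4, y₁ ≡ 1 (mod 3). M₂ = 3, y₂ ≡ 3 (mod 4). x = 1×4×1 + 2×3×3 ≡ 10 (mod 12)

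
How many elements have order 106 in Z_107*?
There are φ(107-1) = φ(106) = 52 primitive roots modulo 107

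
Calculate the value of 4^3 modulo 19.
4^{3} = 64 ≡ 7 (mod 19)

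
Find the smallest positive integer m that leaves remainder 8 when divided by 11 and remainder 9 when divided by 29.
M = 11 × 29 = 319. M₁ = 29, y₁ ≡ 8 (mod 11). M₂ = 11, y₂ ≡ 8 (mod 29). m = 8×29×8 + 9×11×8 ≡ 96 (mod 319)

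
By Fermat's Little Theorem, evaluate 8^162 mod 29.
By Fermat: 8^{28} ≡ 1 mod 29. 162 = 5×28 + 22. So 8^{162} ≡ 8^{22} ≡ 9 mod 29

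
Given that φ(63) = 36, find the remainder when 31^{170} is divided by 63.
By Euler: 31^{36} ≡ 1 mod 63 since gcd(31, 63) = 1. 170 = 4×36 + 26. So 31^{170} ≡ 31^{26} ≡ 16 mod 63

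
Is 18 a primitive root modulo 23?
18^{11} ≡ 1 (mod 23) and 11 < 22, so ord_23(18) = 11 ≠ 22 and 18 is not a primitive root.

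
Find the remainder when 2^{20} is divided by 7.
By Fermat: 2^{6} ≡ 1 mod 7. 20 = 3×6 + 2. So 2^{20} ≡ 2^{2} ≡ 4 mod 7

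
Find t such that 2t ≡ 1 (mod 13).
Since 13 is prime, by Fermat 2^(-1) ≡ 2^{11} ≡ 7 (mod 13). Verify: 2 × 7 = 14 ≡ 1 (mod 13)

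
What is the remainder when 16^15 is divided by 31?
By repeated squaring mod 31: 16^{1}≡16, 16^{2}≡8, 16^{4}≡2, 16^{8}≡4. Then 16^{15} = 16^{8+4+2+1} ≡ 4 × 2 × 8 × 16 ≡ 1 mod 31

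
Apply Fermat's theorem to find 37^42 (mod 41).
By Fermat: 37^{40} ≡ 1 (mod 41). So 37^{42} = 37^{40} · 37^{2} ≡ 37^{2} ≡ 16 (mod 41)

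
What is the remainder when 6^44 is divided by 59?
By repeated squaring (mod 59): 6^{1}≡6, 6^{2}≡36, 6^{4}≡57, 6^{8}≡4, 6^{16}≡16, 6^{32}≡20. Then 6^{44} = 6^{32+8+4} ≡ 20 × 4 × 57 ≡ 17 (mod 59)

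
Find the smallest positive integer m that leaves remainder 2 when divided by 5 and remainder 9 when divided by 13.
M = 5 × 13 = 65. M₁ = 13, y₁ ≡ 2 mod 5. M₂ = 5, y₂ ≡ 8 mod 13. m = 2×13×2 + 9×5×8 ≡ 22 mod 65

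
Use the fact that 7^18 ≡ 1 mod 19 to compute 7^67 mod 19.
By Fermat: 7^{18} ≡ 1 mod 19. 67 = 3×18 + 13. So 7^{67} ≡ 7^{13} ≡ 7 mod 19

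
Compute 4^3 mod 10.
4^{3} = 64 ≡ 4 (mod 10)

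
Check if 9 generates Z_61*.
9^{5} ≡ 1 (mod 61) and 5 < 60, so ord_61(9) = 5 ≠ 60 and 9 is not a primitive root.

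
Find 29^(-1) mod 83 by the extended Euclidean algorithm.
Extended GCD: 29(-20) + 83(7) = 1. So 29^(-1) ≡ -20 ≡ 63 mod 83. Verify: 29 × 63 = 1827 ≡ 1 mod 83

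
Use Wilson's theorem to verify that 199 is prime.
(198)! mod 199 = 198. Since this equals -1 mod 199, Wilson confirms 199 is prime.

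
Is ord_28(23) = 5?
Powers of 23 mod 28: 23^1≡23, 23^2≡25, 23^3≡15, 23^4≡9, 23^5≡11, 23^6≡1. 23^5≡11≢1, so ord ≠ 5. No, the actual order is 6.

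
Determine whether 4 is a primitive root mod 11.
4^{5} ≡ 1 (mod 11) and 5 < 10, so ord_11(4) = 5 ≠ 10 and 4 is not a primitive root.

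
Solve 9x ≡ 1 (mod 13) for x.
Since 13 is prime, by Fermat 9^(-1) ≡ 9^{11} ≡ 3 (mod 13). Verify: 9 × 3 = 27 ≡ 1 (mod 13)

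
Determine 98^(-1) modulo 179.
Since 179 is prime, by Fermat 98^(-1) ≡ 98^{177} ≡ 137 mod 179. Verify: 98 × 137 = 13426 ≡ 1 mod 179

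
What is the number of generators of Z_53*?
There are φ(53-1) = φ(52) = 24 primitive roots modulo 53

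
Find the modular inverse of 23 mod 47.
Since 47 is prime, by Fermat 23^(-1) ≡ 23^{45} ≡ 45 mod 47. Verify: 23 × 45 = 1035 ≡ 1 mod 47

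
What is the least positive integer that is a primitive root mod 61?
g = 2. For each prime q|60: 2^{30}≡60, 2^{20}≡47, 2^{12}≡9, none ≡ 1, so ord_61(2) = 60 and 2 is a primitive root.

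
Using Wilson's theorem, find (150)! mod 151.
By Wilson's theorem, (150)! ≡ -1 ≡ 150 (mod 151)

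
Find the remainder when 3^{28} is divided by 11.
By Fermat: 3^{10} ≡ 1 mod 11. 28 = 2×10 + 8. So 3^{28} ≡ 3^{8} ≡ 5 mod 11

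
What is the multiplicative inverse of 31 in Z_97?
Since 97 is prime, by Fermat 31^(-1) ≡ 31^{95} ≡ 72 mod 97. Verify: 31 × 72 = 2232 ≡ 1 mod 97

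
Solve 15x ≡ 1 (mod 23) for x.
Since 23 is prime, by Fermat 15^(-1) ≡ 15^{21} ≡ 20 (mod 23). Verify: 15 × 20 = 300 ≡ 1 (mod 23)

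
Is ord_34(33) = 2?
Powers of 33 mod 34: 33^1≡33, 33^2≡1. First k with 33^k≡1 is k=2. Yes, ord_34(33) = 2.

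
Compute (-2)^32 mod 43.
By repeated squaring (mod 43): (-2)^{1}≡41, (-2)^{2}≡4, (-2)^{4}≡16, (-2)^{8}≡41, (-2)^{16}≡4, (-2)^{32}≡16. So (-2)^{32} ≡ 16 (mod 43)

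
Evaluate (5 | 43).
(5/43) = 5^{21} mod 43 = -1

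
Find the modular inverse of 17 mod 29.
Since 29 is prime, by Fermat 17^(-1) ≡ 17^{27} ≡ 12 mod 29. Verify: 17 × 12 = 204 ≡ 1 mod 29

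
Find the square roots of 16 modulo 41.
The square roots of 16 mod 41 are 37 and 4. Verify: 37² = 1369 ≡ 16 (mod 41)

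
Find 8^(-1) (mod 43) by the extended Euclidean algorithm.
Extended GCD: 8(-16) + 43(3) = 1. So 8^(-1) ≡ -16 ≡ 27 (mod 43). Verify: 8 × 27 = 216 ≡ 1 (mod 43)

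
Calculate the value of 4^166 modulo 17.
Using Fermat: 4^{16} ≡ 1 mod 17. 166 ≡ 6 mod 16. So 4^{166} ≡ 4^{6} ≡ 16 mod 17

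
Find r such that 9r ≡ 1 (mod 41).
Since 41 is prime, by Fermat 9^(-1) ≡ 9^{39} ≡ 32 (mod 41). Verify: 9 × 32 = 288 ≡ 1 (mod 41)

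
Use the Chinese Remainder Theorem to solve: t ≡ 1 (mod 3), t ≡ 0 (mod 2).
M = 3 × 2 = 6. M₁ = 2, y₁ ≡ 2 (mod 3). M₂ = 3, y₂ ≡ 1 (mod 2). t = 1×2×2 + 0×3×1 ≡ 4 (mod 6)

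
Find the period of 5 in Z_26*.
Powers of 5 mod 26: 5^1≡5, 5^2≡25, 5^3≡21, 5^4≡1. So the order of 5 is 4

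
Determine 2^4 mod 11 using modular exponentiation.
2^{4} = 16 ≡ 5 (mod 11)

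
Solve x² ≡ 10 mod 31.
The square roots of 10 mod 31 are 14 and 17. Verify: 14² = 196 ≡ 10 mod 31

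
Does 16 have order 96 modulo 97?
16^{12} ≡ 1 (mod 97) and 12 < 96, so ord_97(16) = 12 ≠ 96 and 16 is not a primitive root.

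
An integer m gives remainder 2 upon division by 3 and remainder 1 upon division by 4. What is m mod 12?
M = 3 × 4 = 12. M₁ = 4, y₁ ≡ 1 mod 3. M₂ = 3, y₂ ≡ 3 mod 4. m = 2×4×1 + 1×3×3 ≡ 5 mod 12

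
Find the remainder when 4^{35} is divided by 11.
By Fermat: 4^{10} ≡ 1 mod 11. 35 = 3×10 + 5. So 4^{35} ≡ 4^{5} ≡ 1 mod 11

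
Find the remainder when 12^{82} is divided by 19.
By Fermat: 12^{18} ≡ 1 (mod 19). 82 = 4×18 + 10. So 12^{82} ≡ 12^{10} ≡ 7 (mod 19)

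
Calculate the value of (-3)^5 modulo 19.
By repeated squaring (mod 19): (-3)^{1}≡16, (-3)^{2}≡9, (-3)^{4}≡5. Then (-3)^{5} = (-3)^{4+1} ≡ 5 × 16 ≡ 4 (mod 19)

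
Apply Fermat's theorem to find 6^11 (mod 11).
By Fermat: 6^{10} ≡ 1 (mod 11). So 6^{11} = 6^{10} · 6^{1} ≡ 6^{1} ≡ 6 (mod 11)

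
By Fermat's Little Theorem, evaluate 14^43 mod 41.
By Fermat: 14^{40} ≡ 1 mod 41. So 14^{43} = 14^{40} · 14^{3} ≡ 14^{3} ≡ 38 mod 41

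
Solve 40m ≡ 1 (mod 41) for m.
Since 41 is prime, by Fermat 40^(-1) ≡ 40^{39} ≡ 40 (mod 41). Verify: 40 × 40 = 1600 ≡ 1 (mod 41)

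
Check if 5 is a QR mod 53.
By Euler's criterion: 5^{26} ≡ 52 (mod 53). Since this equals -1 (≡ 52), 5 is not a QR.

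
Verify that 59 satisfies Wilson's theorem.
(58)! mod 59 = 58. Since this equals -1 mod 59, Wilson confirms 59 is prime.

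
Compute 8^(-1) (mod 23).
Since 23 is prime, by Fermat 8^(-1) ≡ 8^{21} ≡ 3 (mod 23). Verify: 8 × 3 = 24 ≡ 1 (mod 23)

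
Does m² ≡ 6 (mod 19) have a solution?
By Euler's criterion: 6^{9} ≡ 1 (mod 19). Since this equals 1, 6 is a QR.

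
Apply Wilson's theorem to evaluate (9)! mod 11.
(10)! = (9)! × (10) ≡ -1 (mod 11). So (9)! ≡ -1 × (10)^(-1) ≡ (-1)×(-1) = 1 (mod 11)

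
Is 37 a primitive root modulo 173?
37^{86} ≡ 1 (mod 173) and 86 < 172, so ord_173(37) = 86 ≠ 172 and 37 is not a primitive root.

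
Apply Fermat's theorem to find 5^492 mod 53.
By Fermat: 5^{52} ≡ 1 mod 53. 492 ≡ 24 mod 52. So 5^{492} ≡ 5^{24} ≡ 36 mod 53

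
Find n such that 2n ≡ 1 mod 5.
Since 5 is prime, by Fermat 2^(-1) ≡ 2^{3} ≡ 3 mod 5. Verify: 2 × 3 = 6 ≡ 1 mod 5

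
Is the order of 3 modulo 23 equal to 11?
Powers of 3 mod 23: 3^1≡3, 3^2≡9, 3^3≡4, 3^4≡12, 3^5≡13, 3^6≡16, 3^7≡2, 3^8≡6, 3^9≡18, 3^10≡8, 3^11≡1. First k with 3^k≡1 is k=11. Yes, ord_23(3) = 11.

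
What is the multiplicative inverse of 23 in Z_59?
Since 59 is prime, by Fermat 23^(-1) ≡ 23^{57} ≡ 18 mod 59. Verify: 23 × 18 = 414 ≡ 1 mod 59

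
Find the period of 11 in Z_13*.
Powers of 11 mod 13: 11^1≡11, 11^2≡4, 11^3≡5, 11^4≡3, 11^5≡7, 11^6≡12, 11^7≡2, 11^8≡9, 11^9≡8, 11^10≡10, 11^11≡6, 11^12≡1. So the order of 11 is 12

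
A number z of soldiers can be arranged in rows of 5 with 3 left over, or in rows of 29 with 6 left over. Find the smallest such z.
M = 5 × 29 = 145. M₁ = 29, y₁ ≡ 4 (mod 5). M₂ = 5, y₂ ≡ 6 (mod 29). z = 3×29×4 + 6×5×6 ≡ 93 (mod 145)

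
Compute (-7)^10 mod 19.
By repeated squaring mod 19: (-7)^{1}≡12, (-7)^{2}≡11, (-7)^{4}≡7, (-7)^{8}≡11. Then (-7)^{10} = (-7)^{8+2} ≡ 11 × 11 ≡ 7 mod 19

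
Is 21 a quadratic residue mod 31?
By Euler's criterion: 21^{15} ≡ 30 (mod 31). Since this equals -1 (≡ 30), 21 is not a QR.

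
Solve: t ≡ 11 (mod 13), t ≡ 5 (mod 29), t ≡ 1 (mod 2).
M = 13 × 29 × 2 = 754. M₁ = 58, y₁ ≡ 11 (mod 13). M₂ = 26, y₂ ≡ 19 (mod 29). M₃ = 377, y₃ ≡ 1 (mod 2). t = 11×58×11 + 5×26×19 + 1×377×1 ≡ 63 (mod 754)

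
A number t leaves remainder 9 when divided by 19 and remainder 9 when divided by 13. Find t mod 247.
M = 19 × 13 = 247. M₁ = 13, y₁ ≡ 3 mod 19. M₂ = 19, y₂ ≡ 11 mod 13. t = 9×13×3 + 9×19×11 ≡ 9 mod 247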